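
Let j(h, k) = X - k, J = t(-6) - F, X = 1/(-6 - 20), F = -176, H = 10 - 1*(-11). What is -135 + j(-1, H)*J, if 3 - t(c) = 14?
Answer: -93765/26 ≈ -3606.3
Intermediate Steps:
t(c) = -11 (t(c) = 3 - 1*14 = 3 - 14 = -11)
H = 21 (H = 10 + 11 = 21)
X = -1/26 (X = 1/(-26) = -1/26 ≈ -0.038462)
J = 165 (J = -11 - 1*(-176) = -11 + 176 = 165)
j(h, k) = -1/26 - k
-135 + j(-1, H)*J = -135 + (-1/26 - 1*21)*165 = -135 + (-1/26 - 21)*165 = -135 - 547/26*165 = -135 - 90255/26 = -93765/26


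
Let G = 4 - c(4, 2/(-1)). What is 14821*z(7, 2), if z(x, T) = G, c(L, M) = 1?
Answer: 44463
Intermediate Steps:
G = 3 (G = 4 - 1*1 = 4 - 1 = 3)
z(x, T) = 3
14821*z(7, 2) = 14821*3 = 44463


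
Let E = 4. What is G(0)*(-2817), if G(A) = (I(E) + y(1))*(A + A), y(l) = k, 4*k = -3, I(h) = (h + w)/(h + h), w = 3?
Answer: 0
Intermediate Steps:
I(h) = (3 + h)/(2*h) (I(h) = (h + 3)/(h + h) = (3 + h)/((2*h)) = (3 + h)*(1/(2*h)) = (3 + h)/(2*h))
k = -¾ (k = (¼)*(-3) = -¾ ≈ -0.75000)
y(l) = -¾
G(A) = A/4 (G(A) = ((½)*(3 + 4)/4 - ¾)*(A + A) = ((½)*(¼)*7 - ¾)*(2*A) = (7/8 - ¾)*(2*A) = (2*A)/8 = A/4)
G(0)*(-2817) = ((¼)*0)*(-2817) = 0*(-2817) = 0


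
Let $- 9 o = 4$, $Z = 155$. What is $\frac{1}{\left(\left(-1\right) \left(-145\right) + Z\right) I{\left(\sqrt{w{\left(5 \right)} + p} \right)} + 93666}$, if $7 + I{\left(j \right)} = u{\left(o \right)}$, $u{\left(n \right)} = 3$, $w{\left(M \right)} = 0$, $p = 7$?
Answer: $\frac{1}{92466} \approx 1.0815 \cdot 10^{-5}$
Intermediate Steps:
$o = - \frac{4}{9}$ ($o = \left(- \frac{1}{9}\right) 4 = - \frac{4}{9} \approx -0.44444$)
$I{\left(j \right)} = -4$ ($I{\left(j \right)} = -7 + 3 = -4$)
$\frac{1}{\left(\left(-1\right) \left(-145\right) + Z\right) I{\left(\sqrt{w{\left(5 \right)} + p} \right)} + 93666} = \frac{1}{\left(\left(-1\right) \left(-145\right) + 155\right) \left(-4\right) + 93666} = \frac{1}{\left(145 + 155\right) \left(-4\right) + 93666} = \frac{1}{300 \left(-4\right) + 93666} = \frac{1}{-1200 + 93666} = \frac{1}{92466}$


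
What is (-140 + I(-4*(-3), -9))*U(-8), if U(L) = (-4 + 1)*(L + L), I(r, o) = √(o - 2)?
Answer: -6720 + 48*I*√11 ≈ -6720.0 + 159.2*I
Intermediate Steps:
I(r, o) = √(-2 + o)
U(L) = -6*L
(-140 + I(-4*(-3), -9))*U(-8) = (-140 + √(-2 - 9))*(-6*(-8)) = (-140 + √(-11))*48 = (-140 + I*√11)*48 = -6720 + 48*I*√11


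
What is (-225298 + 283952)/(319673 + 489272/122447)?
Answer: 7182006338/39143489103 ≈ 0.18348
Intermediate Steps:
(-225298 + 283952)/(319673 + 489272/122447) = 58654/(319673 + 489272*(1/122447)) = 58654/(319673 + 489272/122447) = 58654/(39143489103/122447) = 58654*(122447/39143489103) = 7182006338/39143489103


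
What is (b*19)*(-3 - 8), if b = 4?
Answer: -836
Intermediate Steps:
(b*19)*(-3 - 8) = (4*19)*(-3 - 8) = 76*(-11) = -836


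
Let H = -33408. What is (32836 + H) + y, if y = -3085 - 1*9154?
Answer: -12811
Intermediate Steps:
y = -12239 (y = -3085 - 9154 = -12239)
(32836 + H) + y = (32836 - 33408) - 12239 = -572 - 12239 = -12811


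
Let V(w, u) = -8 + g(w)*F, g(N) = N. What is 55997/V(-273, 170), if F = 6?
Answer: -55997/1646 ≈ -34.020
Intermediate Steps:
V(w, u) = -8 + 6*w (V(w, u) = -8 + w*6 = -8 + 6*w)
55997/V(-273, 170) = 55997/(-8 + 6*(-273)) = 55997/(-8 - 1638) = 55997/(-1646) = 55997*(-1/1646) = -55997/1646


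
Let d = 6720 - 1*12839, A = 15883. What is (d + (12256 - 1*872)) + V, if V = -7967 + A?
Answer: 13181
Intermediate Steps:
d = -6119 (d = 6720 - 12839 = -6119)
V = 7916 (V = -7967 + 15883 = 7916)
(d + (12256 - 1*872)) + V = (-6119 + (12256 - 1*872)) + 7916 = (-6119 + (12256 - 872)) + 7916 = (-6119 + 11384) + 7916 = 5265 + 7916 = 13181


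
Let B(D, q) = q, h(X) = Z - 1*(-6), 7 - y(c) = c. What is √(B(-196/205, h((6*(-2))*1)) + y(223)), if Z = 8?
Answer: I*√202 ≈ 14.213*I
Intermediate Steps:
y(c) = 7 - c
h(X) = 14 (h(X) = 8 - 1*(-6) = 8 + 6 = 14)
√(B(-196/205, h((6*(-2))*1)) + y(223)) = √(14 + (7 - 1*223)) = √(14 + (7 - 223)) = √(14 - 216) = √(-202) = I*√202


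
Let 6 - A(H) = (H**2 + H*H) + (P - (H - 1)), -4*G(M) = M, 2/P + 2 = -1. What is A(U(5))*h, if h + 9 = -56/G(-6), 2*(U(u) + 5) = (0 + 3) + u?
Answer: -1112/9 ≈ -123.56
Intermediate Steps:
U(u) = -7/2 + u/2 (U(u) = -5 + ((0 + 3) + u)/2 = -5 + (3 + u)/2 = -5 + (3/2 + u/2) = -7/2 + u/2)
P = -2/3 (P = 2/(-2 - 1) = 2/(-3) = 2*(-1/3) = -2/3 ≈ -0.66667)
G(M) = -M/4
A(H) = 17/3 + H - 2*H**2 (A(H) = 6 - ((H**2 + H*H) + (-2/3 - (H - 1))) = 6 - ((H**2 + H**2) + (-2/3 - (-1 + H))) = 6 - (2*H**2 + (-2/3 + (1 - H))) = 6 - (2*H**2 + (1/3 - H)) = 6 - (1/3 - H + 2*H**2) = 6 + (-1/3 + H - 2*H**2) = 17/3 + H - 2*H**2)
h = -139/3 (h = -9 - 56/((-1/4*(-6))) = -9 - 56/3/2 = -9 - 56*2/3 = -9 - 112/3 = -139/3 ≈ -46.333)
A(U(5))*h = (17/3 + (-7/2 + (1/2)*5) - 2*(-7/2 + (1/2)*5)**2)*(-139/3) = (17/3 + (-7/2 + 5/2) - 2*(-7/2 + 5/2)**2)*(-139/3) = (17/3 - 1 - 2*(-1)**2)*(-139/3) = (17/3 - 1 - 2*1)*(-139/3) = (17/3 - 1 - 2)*(-139/3) = (8/3)*(-139/3) = -1112/9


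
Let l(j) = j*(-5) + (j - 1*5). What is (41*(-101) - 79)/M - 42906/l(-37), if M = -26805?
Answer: -229898374/766623 ≈ -299.88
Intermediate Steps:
l(j) = -5 - 4*j (l(j) = -5*j + (j - 5) = -5*j + (-5 + j) = -5 - 4*j)
(41*(-101) - 79)/M - 42906/l(-37) = (41*(-101) - 79)/(-26805) - 42906/(-5 - 4*(-37)) = (-4141 - 79)*(-1/26805) - 42906/(-5 + 148) = -4220*(-1/26805) - 42906/143 = 844/5361 - 42906*1/143 = 844/5361 - 42906/143 = -229898374/766623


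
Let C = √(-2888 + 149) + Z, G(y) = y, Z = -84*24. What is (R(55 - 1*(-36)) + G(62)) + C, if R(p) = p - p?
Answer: -1954 + I*√2739 ≈ -1954.0 + 52.335*I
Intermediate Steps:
Z = -2016
R(p) = 0
C = -2016 + I*√2739 (C = √(-2888 + 149) - 2016 = √(-2739) - 2016 = I*√2739 - 2016 = -2016 + I*√2739 ≈ -2016.0 + 52.335*I)
(R(55 - 1*(-36)) + G(62)) + C = (0 + 62) + (-2016 + I*√2739) = 62 + (-2016 + I*√2739) = -1954 + I*√2739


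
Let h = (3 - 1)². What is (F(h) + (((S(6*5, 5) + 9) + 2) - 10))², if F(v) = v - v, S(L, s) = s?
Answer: 36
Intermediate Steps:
h = 4 (h = 2² = 4)
F(v) = 0
(F(h) + (((S(6*5, 5) + 9) + 2) - 10))² = (0 + (((5 + 9) + 2) - 10))² = (0 + ((14 + 2) - 10))² = (0 + (16 - 10))² = (0 + 6)² = 6² = 36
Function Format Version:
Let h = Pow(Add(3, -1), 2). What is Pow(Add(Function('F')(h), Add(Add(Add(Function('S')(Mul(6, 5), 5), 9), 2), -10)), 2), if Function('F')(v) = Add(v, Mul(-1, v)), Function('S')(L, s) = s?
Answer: 36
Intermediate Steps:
h = 4 (h = Pow(2, 2) = 4)
Function('F')(v) = 0
Pow(Add(Function('F')(h), Add(Add(Add(Function('S')(Mul(6, 5), 5), 9), 2), -10)), 2) = Pow(Add(0, Add(Add(Add(5, 9), 2), -10)), 2) = Pow(Add(0, Add(Add(14, 2), -10)), 2) = Pow(Add(0, Add(16, -10)), 2) = Pow(Add(0, 6), 2) = Pow(6, 2) = 36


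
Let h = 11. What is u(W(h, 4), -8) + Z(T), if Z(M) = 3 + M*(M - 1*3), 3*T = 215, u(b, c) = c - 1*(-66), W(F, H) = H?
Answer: 44839/9 ≈ 4982.1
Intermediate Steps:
u(b, c) = 66 + c (u(b, c) = c + 66 = 66 + c)
T = 215/3 (T = (1/3)*215 = 215/3 ≈ 71.667)
Z(M) = 3 + M*(-3 + M) (Z(M) = 3 + M*(M - 3) = 3 + M*(-3 + M))
u(W(h, 4), -8) + Z(T) = (66 - 8) + (3 + (215/3)**2 - 3*215/3) = 58 + (3 + 46225/9 - 215) = 58 + 44317/9 = 44839/9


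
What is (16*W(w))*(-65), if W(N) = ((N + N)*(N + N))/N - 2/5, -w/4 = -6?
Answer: -99424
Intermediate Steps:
w = 24 (w = -4*(-6) = 24)
W(N) = -⅖ + 4*N (W(N) = ((2*N)*(2*N))/N - 2*⅕ = (4*N²)/N - ⅖ = 4*N - ⅖ = -⅖ + 4*N)
(16*W(w))*(-65) = (16*(-⅖ + 4*24))*(-65) = (16*(-⅖ + 96))*(-65) = (16*(478/5))*(-65) = (7648/5)*(-65) = -99424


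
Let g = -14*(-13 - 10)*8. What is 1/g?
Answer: 1/2576 ≈ 0.00038820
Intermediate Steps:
g = 2576 (g = -14*(-23)*8 = 322*8 = 2576)
1/g = 1/2576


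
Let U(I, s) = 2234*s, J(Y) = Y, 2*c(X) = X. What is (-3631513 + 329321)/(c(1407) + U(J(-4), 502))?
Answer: -6604384/2244343 ≈ -2.9427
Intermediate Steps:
c(X) = X/2
(-3631513 + 329321)/(c(1407) + U(J(-4), 502)) = (-3631513 + 329321)/((½)*1407 + 2234*502) = -3302192/(1407/2 + 1121468) = -3302192/2244343/2 = -3302192*2/2244343 = -6604384/2244343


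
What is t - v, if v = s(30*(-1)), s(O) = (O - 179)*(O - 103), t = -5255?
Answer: -33052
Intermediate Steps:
s(O) = (-179 + O)*(-103 + O)
v = 27797 (v = 18437 + (30*(-1))**2 - 8460*(-1) = 18437 + (-30)**2 - 282*(-30) = 18437 + 900 + 8460 = 27797)
t - v = -5255 - 1*27797 = -5255 - 27797 = -33052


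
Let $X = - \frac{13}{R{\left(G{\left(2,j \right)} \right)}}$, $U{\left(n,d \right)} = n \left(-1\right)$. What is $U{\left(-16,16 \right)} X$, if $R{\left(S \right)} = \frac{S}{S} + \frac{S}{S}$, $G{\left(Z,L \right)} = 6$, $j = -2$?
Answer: $-104$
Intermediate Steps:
$U{\left(n,d \right)} = - n$
$R{\left(S \right)} = 2$ ($R{\left(S \right)} = 1 + 1 = 2$)
$X = - \frac{13}{2} \approx -6.5$
$U{\left(-16,16 \right)} X = \left(-1\right) \left(-16\right) \left(- \frac{13}{2}\right) = 16 \left(- \frac{13}{2}\right) = -104$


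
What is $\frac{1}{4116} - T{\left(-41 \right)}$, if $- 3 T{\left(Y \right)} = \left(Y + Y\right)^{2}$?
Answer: $\frac{9225329}{4116} \approx 2241.3$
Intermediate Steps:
$T{\left(Y \right)} = - \frac{4 Y^{2}}{3}$ ($T{\left(Y \right)} = - \frac{\left(Y + Y\right)^{2}}{3} = - \frac{\left(2 Y\right)^{2}}{3} = - \frac{4 Y^{2}}{3}$)
$\frac{1}{4116} - T{\left(-41 \right)} = \frac{1}{4116} - - \frac{4 \left(-41\right)^{2}}{3} = \frac{1}{4116} - \left(- \frac{4}{3}\right) 1681 = \frac{1}{4116} - - \frac{6724}{3} = \frac{1}{4116} + \frac{6724}{3} = \frac{9225329}{4116}$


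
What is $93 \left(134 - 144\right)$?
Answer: $-930$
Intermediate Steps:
$93 \left(134 - 144\right) = 93 \left(-10\right) = -930$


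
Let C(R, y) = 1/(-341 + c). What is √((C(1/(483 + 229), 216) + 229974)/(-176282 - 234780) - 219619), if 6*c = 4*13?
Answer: I*√36887225830607827103974/409828814 ≈ 468.64*I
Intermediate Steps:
c = 26/3 (c = (4*13)/6 = (⅙)*52 = 26/3 ≈ 8.6667)
C(R, y) = -3/997 (C(R, y) = 1/(-341 + 26/3) = 1/(-997/3) = -3/997)
√((C(1/(483 + 229), 216) + 229974)/(-176282 - 234780) - 219619) = √((-3/997 + 229974)/(-176282 - 234780) - 219619) = √((229284075/997)/(-411062) - 219619) = √((229284075/997)*(-1/411062) - 219619) = √(-229284075/409828814 - 219619) = √(-90006423585941/409828814) = I*√36887225830607827103974/409828814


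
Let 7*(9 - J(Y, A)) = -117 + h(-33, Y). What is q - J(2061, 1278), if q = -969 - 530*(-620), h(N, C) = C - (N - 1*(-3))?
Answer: 327904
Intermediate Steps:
h(N, C) = -3 + C - N (h(N, C) = C - (N + 3) = C - (3 + N) = C + (-3 - N) = -3 + C - N)
J(Y, A) = 150/7 - Y/7 (J(Y, A) = 9 - (-117 + (-3 + Y - 1*(-33)))/7 = 9 - (-117 + (-3 + Y + 33))/7 = 9 - (-117 + (30 + Y))/7 = 9 - (-87 + Y)/7 = 9 + (87/7 - Y/7) = 150/7 - Y/7)
q = 327631 (q = -969 + 328600 = 327631)
q - J(2061, 1278) = 327631 - (150/7 - ⅐*2061) = 327631 - (150/7 - 2061/7) = 327631 - 1*(-273) = 327631 + 273 = 327904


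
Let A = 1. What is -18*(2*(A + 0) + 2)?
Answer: -72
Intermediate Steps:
-18*(2*(A + 0) + 2) = -18*(2*(1 + 0) + 2) = -18*(2*1 + 2) = -18*(2 + 2) = -18*4 = -72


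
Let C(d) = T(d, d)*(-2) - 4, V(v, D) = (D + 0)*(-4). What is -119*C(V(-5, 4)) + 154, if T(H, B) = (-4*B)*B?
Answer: -243082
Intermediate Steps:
T(H, B) = -4*B**2
V(v, D) = -4*D (V(v, D) = D*(-4) = -4*D)
C(d) = -4 + 8*d**2 (C(d) = -4*d**2*(-2) - 4 = 8*d**2 - 4 = -4 + 8*d**2)
-119*C(V(-5, 4)) + 154 = -119*(-4 + 8*(-4*4)**2) + 154 = -119*(-4 + 8*(-16)**2) + 154 = -119*(-4 + 8*256) + 154 = -119*(-4 + 2048) + 154 = -119*2044 + 154 = -243236 + 154 = -243082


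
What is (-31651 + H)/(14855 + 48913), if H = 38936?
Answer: 7285/63768 ≈ 0.11424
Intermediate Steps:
(-31651 + H)/(14855 + 48913) = (-31651 + 38936)/(14855 + 48913) = 7285/63768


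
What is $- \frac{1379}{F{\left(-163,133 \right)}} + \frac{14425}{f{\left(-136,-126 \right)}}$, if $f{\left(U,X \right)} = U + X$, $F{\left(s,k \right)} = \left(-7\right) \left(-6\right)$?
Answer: $- \frac{34541}{393} \approx -87.891$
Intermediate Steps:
$F{\left(s,k \right)} = 42$
$- \frac{1379}{F{\left(-163,133 \right)}} + \frac{14425}{f{\left(-136,-126 \right)}} = - \frac{1379}{42} + \frac{14425}{-136 - 126} = \left(-1379\right) \frac{1}{42} + \frac{14425}{-262} = - \frac{197}{6} + 14425 \left(- \frac{1}{262}\right) = - \frac{197}{6} - \frac{14425}{262} = - \frac{34541}{393}$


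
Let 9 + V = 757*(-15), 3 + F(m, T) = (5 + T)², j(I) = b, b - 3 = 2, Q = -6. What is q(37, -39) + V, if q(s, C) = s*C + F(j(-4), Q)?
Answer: -12809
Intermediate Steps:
b = 5 (b = 3 + 2 = 5)
j(I) = 5
F(m, T) = -3 + (5 + T)²
q(s, C) = -2 + C*s (q(s, C) = s*C + (-3 + (5 - 6)²) = C*s + (-3 + (-1)²) = C*s + (-3 + 1) = C*s - 2 = -2 + C*s)
V = -11364 (V = -9 + 757*(-15) = -9 - 11355 = -11364)
q(37, -39) + V = (-2 - 39*37) - 11364 = (-2 - 1443) - 11364 = -1445 - 11364 = -12809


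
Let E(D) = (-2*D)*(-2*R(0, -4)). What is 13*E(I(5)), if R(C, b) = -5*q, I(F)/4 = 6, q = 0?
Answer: 0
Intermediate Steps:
I(F) = 24 (I(F) = 4*6 = 24)
R(C, b) = 0 (R(C, b) = -5*0 = 0)
E(D) = 0 (E(D) = (-2*D)*(-2*0) = -2*D*0 = 0)
13*E(I(5)) = 13*0 = 0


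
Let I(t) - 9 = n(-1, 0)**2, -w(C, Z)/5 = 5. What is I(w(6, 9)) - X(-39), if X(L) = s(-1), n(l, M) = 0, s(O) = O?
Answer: 10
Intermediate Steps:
w(C, Z) = -25 (w(C, Z) = -5*5 = -25)
X(L) = -1
I(t) = 9 (I(t) = 9 + 0**2 = 9 + 0 = 9)
I(w(6, 9)) - X(-39) = 9 - 1*(-1) = 9 + 1 = 10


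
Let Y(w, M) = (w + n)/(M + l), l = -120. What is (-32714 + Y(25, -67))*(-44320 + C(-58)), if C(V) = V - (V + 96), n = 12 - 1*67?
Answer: 271714347008/187 ≈ 1.4530e+9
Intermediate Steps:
n = -55 (n = 12 - 67 = -55)
Y(w, M) = (-55 + w)/(-120 + M) (Y(w, M) = (w - 55)/(M - 120) = (-55 + w)/(-120 + M))
C(V) = -96 (C(V) = V - (96 + V) = V + (-96 - V) = -96)
(-32714 + Y(25, -67))*(-44320 + C(-58)) = (-32714 + (-55 + 25)/(-120 - 67))*(-44320 - 96) = (-32714 - 30/(-187))*(-44416) = (-32714 - 1/187*(-30))*(-44416) = (-32714 + 30/187)*(-44416) = -6117488/187*(-44416) = 271714347008/187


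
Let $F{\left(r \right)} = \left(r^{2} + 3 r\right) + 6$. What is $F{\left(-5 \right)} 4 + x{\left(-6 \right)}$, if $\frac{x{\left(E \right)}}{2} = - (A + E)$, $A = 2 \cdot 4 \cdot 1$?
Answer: $60$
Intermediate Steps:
$A = 8$ ($A = 8 \cdot 1 = 8$)
$F{\left(r \right)} = 6 + r^{2} + 3 r$
$x{\left(E \right)} = -16 - 2 E$ ($x{\left(E \right)} = 2 \left(- (8 + E)\right) = 2 \left(-8 - E\right) = -16 - 2 E$)
$F{\left(-5 \right)} 4 + x{\left(-6 \right)} = \left(6 + \left(-5\right)^{2} + 3 \left(-5\right)\right) 4 - 4 = \left(6 + 25 - 15\right) 4 + \left(-16 + 12\right) = 16 \cdot 4 - 4 = 64 - 4 = 60$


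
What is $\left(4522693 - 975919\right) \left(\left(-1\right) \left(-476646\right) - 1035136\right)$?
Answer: $-1980837811260$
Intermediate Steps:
$\left(4522693 - 975919\right) \left(\left(-1\right) \left(-476646\right) - 1035136\right) = 3546774 \left(476646 - 1035136\right) = 3546774 \left(-558490\right) = -1980837811260$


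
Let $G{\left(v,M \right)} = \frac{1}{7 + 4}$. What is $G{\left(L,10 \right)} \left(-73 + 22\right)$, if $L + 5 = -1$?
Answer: $- \frac{51}{11} \approx -4.6364$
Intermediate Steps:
$L = -6$ ($L = -5 - 1 = -6$)
$G{\left(v,M \right)} = \frac{1}{11}$
$G{\left(L,10 \right)} \left(-73 + 22\right) = \frac{-73 + 22}{11} = \frac{1}{11} \left(-51\right) = - \frac{51}{11}$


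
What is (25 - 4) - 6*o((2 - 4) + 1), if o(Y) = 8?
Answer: -27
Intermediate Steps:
(25 - 4) - 6*o((2 - 4) + 1) = (25 - 4) - 6*8 = 21 - 48 = -27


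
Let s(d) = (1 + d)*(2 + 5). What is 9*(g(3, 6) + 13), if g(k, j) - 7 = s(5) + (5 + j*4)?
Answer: 819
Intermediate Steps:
s(d) = 7 + 7*d (s(d) = (1 + d)*7 = 7 + 7*d)
g(k, j) = 54 + 4*j (g(k, j) = 7 + ((7 + 7*5) + (5 + j*4)) = 7 + ((7 + 35) + (5 + 4*j)) = 7 + (42 + (5 + 4*j)) = 7 + (47 + 4*j) = 54 + 4*j)
9*(g(3, 6) + 13) = 9*((54 + 4*6) + 13) = 9*((54 + 24) + 13) = 9*(78 + 13) = 9*91 = 819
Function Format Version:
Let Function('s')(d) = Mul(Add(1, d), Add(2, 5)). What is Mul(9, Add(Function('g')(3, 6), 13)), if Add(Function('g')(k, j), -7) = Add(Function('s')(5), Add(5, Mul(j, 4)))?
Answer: 819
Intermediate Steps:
Function('s')(d) = Add(7, Mul(7, d)) (Function('s')(d) = Mul(Add(1, d), 7) = Add(7, Mul(7, d)))
Function('g')(k, j) = Add(54, Mul(4, j)) (Function('g')(k, j) = Add(7, Add(Add(7, Mul(7, 5)), Add(5, Mul(j, 4)))) = Add(7, Add(Add(7, 35), Add(5, Mul(4, j)))) = Add(7, Add(42, Add(5, Mul(4, j)))) = Add(7, Add(47, Mul(4, j))) = Add(54, Mul(4, j)))
Mul(9, Add(Function('g')(3, 6), 13)) = Mul(9, Add(Add(54, Mul(4, 6)), 13)) = Mul(9, Add(Add(54, 24), 13)) = Mul(9, Add(78, 13)) = Mul(9, 91) = 819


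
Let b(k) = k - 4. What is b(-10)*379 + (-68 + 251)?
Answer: -5123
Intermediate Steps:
b(k) = -4 + k
b(-10)*379 + (-68 + 251) = (-4 - 10)*379 + (-68 + 251) = -14*379 + 183 = -5306 + 183 = -5123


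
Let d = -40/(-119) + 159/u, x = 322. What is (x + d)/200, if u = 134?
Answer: 5158893/3189200 ≈ 1.6176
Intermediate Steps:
d = 24281/15946 (d = -40/(-119) + 159/134 = -40*(-1/119) + 159*(1/134) = 40/119 + 159/134 = 24281/15946 ≈ 1.5227)
(x + d)/200 = (322 + 24281/15946)/200 = (5158893/15946)*(1/200) = 5158893/3189200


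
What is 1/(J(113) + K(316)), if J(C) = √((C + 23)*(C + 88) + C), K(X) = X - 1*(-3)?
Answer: 319/74312 - √27449/74312 ≈ 0.0020632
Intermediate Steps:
K(X) = 3 + X (K(X) = X + 3 = 3 + X)
J(C) = √(C + (23 + C)*(88 + C)) (J(C) = √((23 + C)*(88 + C) + C) = √(C + (23 + C)*(88 + C)))
1/(J(113) + K(316)) = 1/(√(2024 + 113² + 112*113) + (3 + 316)) = 1/(√(2024 + 12769 + 12656) + 319) = 1/(√27449 + 319) = 1/(319 + √27449)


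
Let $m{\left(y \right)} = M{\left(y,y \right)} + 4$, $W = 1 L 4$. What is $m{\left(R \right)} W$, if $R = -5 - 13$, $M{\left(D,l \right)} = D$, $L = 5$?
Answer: $-280$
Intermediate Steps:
$R = -18$
$W = 20$ ($W = 1 \cdot 5 \cdot 4 = 5 \cdot 4 = 20$)
$m{\left(y \right)} = 4 + y$ ($m{\left(y \right)} = y + 4 = 4 + y$)
$m{\left(R \right)} W = \left(4 - 18\right) 20 = \left(-14\right) 20 = -280$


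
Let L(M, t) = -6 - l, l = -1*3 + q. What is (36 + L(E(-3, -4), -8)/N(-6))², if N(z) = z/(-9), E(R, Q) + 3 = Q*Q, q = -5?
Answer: 1521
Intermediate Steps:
l = -8 (l = -1*3 - 5 = -3 - 5 = -8)
E(R, Q) = -3 + Q² (E(R, Q) = -3 + Q*Q = -3 + Q²)
L(M, t) = 2 (L(M, t) = -6 - 1*(-8) = -6 + 8 = 2)
N(z) = -z/9 (N(z) = z*(-⅑) = -z/9)
(36 + L(E(-3, -4), -8)/N(-6))² = (36 + 2/((-⅑*(-6))))² = (36 + 2/(⅔))² = (36 + 2*(3/2))² = (36 + 3)² = 39² = 1521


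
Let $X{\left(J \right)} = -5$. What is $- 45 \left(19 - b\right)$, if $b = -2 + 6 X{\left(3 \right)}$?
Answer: $-2295$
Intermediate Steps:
$b = -32$ ($b = -2 + 6 \left(-5\right) = -2 - 30 = -32$)
$- 45 \left(19 - b\right) = - 45 \left(19 - -32\right) = - 45 \left(19 + 32\right) = \left(-45\right) 51 = -2295$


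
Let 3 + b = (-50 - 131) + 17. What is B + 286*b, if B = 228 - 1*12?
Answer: -47546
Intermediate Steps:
B = 216 (B = 228 - 12 = 216)
b = -167 (b = -3 + ((-50 - 131) + 17) = -3 + (-181 + 17) = -3 - 164 = -167)
B + 286*b = 216 + 286*(-167) = 216 - 47762 = -47546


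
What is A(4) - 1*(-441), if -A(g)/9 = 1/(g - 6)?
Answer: 891/2 ≈ 445.50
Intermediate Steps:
A(g) = -9/(-6 + g) (A(g) = -9/(g - 6) = -9/(-6 + g))
A(4) - 1*(-441) = -9/(-6 + 4) - 1*(-441) = -9/(-2) + 441 = -9*(-1/2) + 441 = 9/2 + 441 = 891/2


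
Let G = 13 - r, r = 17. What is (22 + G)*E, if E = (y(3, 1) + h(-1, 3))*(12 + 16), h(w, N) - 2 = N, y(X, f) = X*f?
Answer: 4032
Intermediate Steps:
h(w, N) = 2 + N
G = -4 (G = 13 - 1*17 = 13 - 17 = -4)
E = 224 (E = (3*1 + (2 + 3))*(12 + 16) = (3 + 5)*28 = 8*28 = 224)
(22 + G)*E = (22 - 4)*224 = 18*224 = 4032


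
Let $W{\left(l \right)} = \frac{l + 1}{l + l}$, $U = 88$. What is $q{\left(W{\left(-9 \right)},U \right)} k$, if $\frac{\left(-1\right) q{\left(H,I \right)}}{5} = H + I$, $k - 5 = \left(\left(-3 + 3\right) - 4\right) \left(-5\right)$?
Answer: $- \frac{99500}{9} \approx -11056.0$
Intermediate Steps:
$W{\left(l \right)} = \frac{1 + l}{2 l}$
$k = 25$ ($k = 5 + \left(\left(-3 + 3\right) - 4\right) \left(-5\right) = 5 + \left(0 - 4\right) \left(-5\right) = 5 - -20 = 5 + 20 = 25$)
$q{\left(H,I \right)} = - 5 H - 5 I$ ($q{\left(H,I \right)} = - 5 \left(H + I\right) = - 5 H - 5 I$)
$q{\left(W{\left(-9 \right)},U \right)} k = \left(- 5 \frac{1 - 9}{2 \left(-9\right)} - 440\right) 25 = \left(- 5 \cdot \frac{1}{2} \left(- \frac{1}{9}\right) \left(-8\right) - 440\right) 25 = \left(\left(-5\right) \frac{4}{9} - 440\right) 25 = \left(- \frac{20}{9} - 440\right) 25 = \left(- \frac{3980}{9}\right) 25 = - \frac{99500}{9}$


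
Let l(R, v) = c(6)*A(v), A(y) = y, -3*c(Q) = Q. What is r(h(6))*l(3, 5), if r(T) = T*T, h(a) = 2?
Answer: -40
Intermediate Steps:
c(Q) = -Q/3
r(T) = T²
l(R, v) = -2*v (l(R, v) = (-⅓*6)*v = -2*v)
r(h(6))*l(3, 5) = 2²*(-2*5) = 4*(-10) = -40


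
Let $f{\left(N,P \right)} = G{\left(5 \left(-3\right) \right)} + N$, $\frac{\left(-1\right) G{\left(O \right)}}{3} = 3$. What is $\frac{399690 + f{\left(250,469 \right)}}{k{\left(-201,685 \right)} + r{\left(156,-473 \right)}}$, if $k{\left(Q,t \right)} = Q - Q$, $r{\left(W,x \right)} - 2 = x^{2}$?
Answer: $\frac{399931}{223731} \approx 1.7876$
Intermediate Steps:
$r{\left(W,x \right)} = 2 + x^{2}$
$G{\left(O \right)} = -9$ ($G{\left(O \right)} = \left(-3\right) 3 = -9$)
$k{\left(Q,t \right)} = 0$
$f{\left(N,P \right)} = -9 + N$
$\frac{399690 + f{\left(250,469 \right)}}{k{\left(-201,685 \right)} + r{\left(156,-473 \right)}} = \frac{399690 + \left(-9 + 250\right)}{0 + \left(2 + \left(-473\right)^{2}\right)} = \frac{399690 + 241}{0 + \left(2 + 223729\right)} = \frac{399931}{0 + 223731} = \frac{399931}{223731}$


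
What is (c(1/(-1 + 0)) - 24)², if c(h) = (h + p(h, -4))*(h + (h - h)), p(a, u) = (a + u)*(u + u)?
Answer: 3969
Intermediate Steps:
p(a, u) = 2*u*(a + u) (p(a, u) = (a + u)*(2*u) = 2*u*(a + u))
c(h) = h*(32 - 7*h) (c(h) = (h + 2*(-4)*(h - 4))*(h + (h - h)) = (h + 2*(-4)*(-4 + h))*(h + 0) = (h + (32 - 8*h))*h = (32 - 7*h)*h = h*(32 - 7*h))
(c(1/(-1 + 0)) - 24)² = ((32 - 7/(-1 + 0))/(-1 + 0) - 24)² = ((32 - 7/(-1))/(-1) - 24)² = (-(32 - 7*(-1)) - 24)² = (-(32 + 7) - 24)² = (-1*39 - 24)² = (-39 - 24)² = (-63)² = 3969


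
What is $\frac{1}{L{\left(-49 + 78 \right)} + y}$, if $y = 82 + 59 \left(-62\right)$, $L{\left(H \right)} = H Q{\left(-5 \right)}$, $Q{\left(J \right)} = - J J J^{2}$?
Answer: $- \frac{1}{21701} \approx -4.6081 \cdot 10^{-5}$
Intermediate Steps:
$Q{\left(J \right)} = - J^{4}$ ($Q{\left(J \right)} = - J^{2} J^{2} = - J^{4}$)
$L{\left(H \right)} = - 625 H$ ($L{\left(H \right)} = H \left(- \left(-5\right)^{4}\right) = H \left(\left(-1\right) 625\right) = H \left(-625\right) = - 625 H$)
$y = -3576$ ($y = 82 - 3658 = -3576$)
$\frac{1}{L{\left(-49 + 78 \right)} + y} = \frac{1}{- 625 \left(-49 + 78\right) - 3576} = \frac{1}{\left(-625\right) 29 - 3576} = \frac{1}{-18125 - 3576} = \frac{1}{-21701} = - \frac{1}{21701}$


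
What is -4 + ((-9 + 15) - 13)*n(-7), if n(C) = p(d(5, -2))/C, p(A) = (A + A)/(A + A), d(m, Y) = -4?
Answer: -3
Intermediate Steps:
p(A) = 1 (p(A) = (2*A)/((2*A)) = (2*A)*(1/(2*A)) = 1)
n(C) = 1/C
-4 + ((-9 + 15) - 13)*n(-7) = -4 + ((-9 + 15) - 13)/(-7) = -4 + (6 - 13)*(-1/7) = -4 - 7*(-1/7) = -4 + 1 = -3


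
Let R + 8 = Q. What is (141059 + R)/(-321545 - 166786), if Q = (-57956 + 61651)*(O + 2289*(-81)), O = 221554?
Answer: -133696826/488331 ≈ -273.78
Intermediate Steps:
Q = 133555775 (Q = (-57956 + 61651)*(221554 + 2289*(-81)) = 3695*(221554 - 185409) = 3695*36145 = 133555775)
R = 133555767 (R = -8 + 133555775 = 133555767)
(141059 + R)/(-321545 - 166786) = (141059 + 133555767)/(-321545 - 166786) = 133696826/(-488331) = 133696826*(-1/488331) = -133696826/488331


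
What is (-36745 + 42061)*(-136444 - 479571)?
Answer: -3274735740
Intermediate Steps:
(-36745 + 42061)*(-136444 - 479571) = 5316*(-616015) = -3274735740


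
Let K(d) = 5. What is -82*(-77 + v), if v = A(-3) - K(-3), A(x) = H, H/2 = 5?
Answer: 5904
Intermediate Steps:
H = 10 (H = 2*5 = 10)
A(x) = 10
v = 5 (v = 10 - 1*5 = 10 - 5 = 5)
-82*(-77 + v) = -82*(-77 + 5) = -82*(-72) = 5904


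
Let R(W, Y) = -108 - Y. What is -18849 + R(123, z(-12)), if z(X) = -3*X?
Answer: -18993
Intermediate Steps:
-18849 + R(123, z(-12)) = -18849 + (-108 - (-3)*(-12)) = -18849 + (-108 - 1*36) = -18849 + (-108 - 36) = -18849 - 144 = -18993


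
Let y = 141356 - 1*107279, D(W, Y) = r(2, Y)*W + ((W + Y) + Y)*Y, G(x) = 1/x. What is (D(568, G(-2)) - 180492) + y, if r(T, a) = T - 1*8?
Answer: -300213/2 ≈ -1.5011e+5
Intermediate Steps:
r(T, a) = -8 + T (r(T, a) = T - 8 = -8 + T)
G(x) = 1/x
D(W, Y) = -6*W + Y*(W + 2*Y) (D(W, Y) = (-8 + 2)*W + ((W + Y) + Y)*Y = -6*W + (W + 2*Y)*Y = -6*W + Y*(W + 2*Y))
y = 34077 (y = 141356 - 107279 = 34077)
(D(568, G(-2)) - 180492) + y = ((-6*568 + 2*(1/(-2))² + 568/(-2)) - 180492) + 34077 = ((-3408 + 2*(-½)² + 568*(-½)) - 180492) + 34077 = ((-3408 + 2*(¼) - 284) - 180492) + 34077 = ((-3408 + ½ - 284) - 180492) + 34077 = (-7383/2 - 180492) + 34077 = -368367/2 + 34077 = -300213/2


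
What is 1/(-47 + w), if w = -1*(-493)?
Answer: 1/446 ≈ 0.0022422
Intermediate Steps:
w = 493
1/(-47 + w) = 1/(-47 + 493) = 1/446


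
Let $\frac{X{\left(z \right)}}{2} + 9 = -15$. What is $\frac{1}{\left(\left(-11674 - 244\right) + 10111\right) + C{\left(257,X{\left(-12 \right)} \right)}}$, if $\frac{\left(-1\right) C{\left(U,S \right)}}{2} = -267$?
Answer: $- \frac{1}{1273} \approx -0.00078555$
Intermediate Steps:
$X{\left(z \right)} = -48$ ($X{\left(z \right)} = -18 + 2 \left(-15\right) = -18 - 30 = -48$)
$C{\left(U,S \right)} = 534$ ($C{\left(U,S \right)} = \left(-2\right) \left(-267\right) = 534$)
$\frac{1}{\left(\left(-11674 - 244\right) + 10111\right) + C{\left(257,X{\left(-12 \right)} \right)}} = \frac{1}{\left(\left(-11674 - 244\right) + 10111\right) + 534} = \frac{1}{\left(-11918 + 10111\right) + 534} = \frac{1}{-1807 + 534} = \frac{1}{-1273} = - \frac{1}{1273}$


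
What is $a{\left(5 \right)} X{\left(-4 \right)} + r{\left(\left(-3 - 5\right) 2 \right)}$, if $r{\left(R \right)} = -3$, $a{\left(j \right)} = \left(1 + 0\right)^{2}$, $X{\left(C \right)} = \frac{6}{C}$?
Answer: $- \frac{9}{2} \approx -4.5$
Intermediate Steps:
$a{\left(j \right)} = 1$ ($a{\left(j \right)} = 1^{2} = 1$)
$a{\left(5 \right)} X{\left(-4 \right)} + r{\left(\left(-3 - 5\right) 2 \right)} = 1 \frac{6}{-4} - 3 = 1 \cdot 6 \left(- \frac{1}{4}\right) - 3 = 1 \left(- \frac{3}{2}\right) - 3 = - \frac{3}{2} - 3 = - \frac{9}{2}$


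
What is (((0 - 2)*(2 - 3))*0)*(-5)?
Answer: 0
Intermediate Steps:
(((0 - 2)*(2 - 3))*0)*(-5) = (-2*(-1)*0)*(-5) = (2*0)*(-5) = 0*(-5) = 0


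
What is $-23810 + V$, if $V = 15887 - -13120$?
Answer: $5197$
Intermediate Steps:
$V = 29007$ ($V = 15887 + 13120 = 29007$)
$-23810 + V = -23810 + 29007 = 5197$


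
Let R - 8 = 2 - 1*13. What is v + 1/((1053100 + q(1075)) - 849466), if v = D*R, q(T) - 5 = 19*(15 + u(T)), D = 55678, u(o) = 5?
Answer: -34078109645/204019 ≈ -1.6703e+5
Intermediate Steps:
R = -3 (R = 8 + (2 - 1*13) = 8 + (2 - 13) = 8 - 11 = -3)
q(T) = 385 (q(T) = 5 + 19*(15 + 5) = 5 + 19*20 = 5 + 380 = 385)
v = -167034 (v = 55678*(-3) = -167034)
v + 1/((1053100 + q(1075)) - 849466) = -167034 + 1/((1053100 + 385) - 849466) = -167034 + 1/(1053485 - 849466) = -167034 + 1/204019 = -34078109645/204019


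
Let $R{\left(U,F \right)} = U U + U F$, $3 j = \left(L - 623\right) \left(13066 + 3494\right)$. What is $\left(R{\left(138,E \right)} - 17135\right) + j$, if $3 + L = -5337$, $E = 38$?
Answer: $-32908607$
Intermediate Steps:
$L = -5340$ ($L = -3 - 5337 = -5340$)
$j = -32915760$ ($j = \frac{\left(-5340 - 623\right) \left(13066 + 3494\right)}{3} = \frac{\left(-5963\right) 16560}{3} = \frac{1}{3} \left(-98747280\right) = -32915760$)
$R{\left(U,F \right)} = U^{2} + F U$
$\left(R{\left(138,E \right)} - 17135\right) + j = \left(138 \left(38 + 138\right) - 17135\right) - 32915760 = \left(138 \cdot 176 - 17135\right) - 32915760 = \left(24288 - 17135\right) - 32915760 = 7153 - 32915760 = -32908607$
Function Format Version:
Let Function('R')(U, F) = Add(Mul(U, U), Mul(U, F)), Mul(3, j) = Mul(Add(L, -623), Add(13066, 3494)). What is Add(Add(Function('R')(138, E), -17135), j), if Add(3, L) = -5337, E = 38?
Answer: -32908607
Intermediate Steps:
L = -5340 (L = Add(-3, -5337) = -5340)
j = -32915760 (j = Mul(Rational(1, 3), Mul(Add(-5340, -623), Add(13066, 3494))) = Mul(Rational(1, 3), Mul(-5963, 16560)) = Mul(Rational(1, 3), -98747280) = -32915760)
Function('R')(U, F) = Add(Pow(U, 2), Mul(F, U))
Add(Add(Function('R')(138, E), -17135), j) = Add(Add(Mul(138, Add(38, 138)), -17135), -32915760) = Add(Add(Mul(138, 176), -17135), -32915760) = Add(Add(24288, -17135), -32915760) = Add(7153, -32915760) = -32908607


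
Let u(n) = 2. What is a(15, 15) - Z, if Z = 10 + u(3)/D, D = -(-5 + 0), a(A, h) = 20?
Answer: 48/5 ≈ 9.6000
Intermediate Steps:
D = 5 (D = -1*(-5) = 5)
Z = 52/5 (Z = 10 + 2/5 = 52/5 ≈ 10.400)
a(15, 15) - Z = 20 - 1*52/5 = 20 - 52/5 = 48/5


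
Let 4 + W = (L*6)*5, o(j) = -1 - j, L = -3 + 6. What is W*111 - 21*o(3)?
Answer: 9630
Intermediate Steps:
L = 3
W = 86 (W = -4 + (3*6)*5 = -4 + 18*5 = -4 + 90 = 86)
W*111 - 21*o(3) = 86*111 - 21*(-1 - 1*3) = 9546 - 21*(-1 - 3) = 9546 - 21*(-4) = 9546 + 84 = 9630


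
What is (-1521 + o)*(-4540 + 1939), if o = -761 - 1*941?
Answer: 8383023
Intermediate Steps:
o = -1702 (o = -761 - 941 = -1702)
(-1521 + o)*(-4540 + 1939) = (-1521 - 1702)*(-4540 + 1939) = -3223*(-2601) = 8383023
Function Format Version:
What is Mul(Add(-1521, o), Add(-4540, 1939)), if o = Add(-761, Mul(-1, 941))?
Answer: 8383023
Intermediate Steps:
o = -1702 (o = Add(-761, -941) = -1702)
Mul(Add(-1521, o), Add(-4540, 1939)) = Mul(Add(-1521, -1702), Add(-4540, 1939)) = Mul(-3223, -2601) = 8383023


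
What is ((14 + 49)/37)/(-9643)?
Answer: -63/356791 ≈ -0.00017657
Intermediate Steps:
((14 + 49)/37)/(-9643) = ((1/37)*63)*(-1/9643) = (63/37)*(-1/9643) = -63/356791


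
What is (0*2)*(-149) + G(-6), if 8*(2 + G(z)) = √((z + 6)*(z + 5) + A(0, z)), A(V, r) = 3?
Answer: -2 + √3/8 ≈ -1.7835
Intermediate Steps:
G(z) = -2 + √(3 + (5 + z)*(6 + z))/8 (G(z) = -2 + √((z + 6)*(z + 5) + 3)/8 = -2 + √((6 + z)*(5 + z) + 3)/8 = -2 + √((5 + z)*(6 + z) + 3)/8 = -2 + √(3 + (5 + z)*(6 + z))/8)
(0*2)*(-149) + G(-6) = (0*2)*(-149) + (-2 + √(33 + (-6)² + 11*(-6))/8) = 0*(-149) + (-2 + √(33 + 36 - 66)/8) = 0 + (-2 + √3/8) = -2 + √3/8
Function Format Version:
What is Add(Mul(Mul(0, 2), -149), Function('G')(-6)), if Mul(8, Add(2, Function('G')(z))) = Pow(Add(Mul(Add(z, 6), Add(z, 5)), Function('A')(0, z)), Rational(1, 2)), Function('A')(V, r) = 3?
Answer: Add(-2, Mul(Rational(1, 8), Pow(3, Rational(1, 2)))) ≈ -1.7835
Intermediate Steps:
Function('G')(z) = Add(-2, Mul(Rational(1, 8), Pow(Add(3, Mul(Add(5, z), Add(6, z))), Rational(1, 2)))) (Function('G')(z) = Add(-2, Mul(Rational(1, 8), Pow(Add(Mul(Add(z, 6), Add(z, 5)), 3), Rational(1, 2)))) = Add(-2, Mul(Rational(1, 8), Pow(Add(Mul(Add(6, z), Add(5, z)), 3), Rational(1, 2)))) = Add(-2, Mul(Rational(1, 8), Pow(Add(Mul(Add(5, z), Add(6, z)), 3), Rational(1, 2)))) = Add(-2, Mul(Rational(1, 8), Pow(Add(3, Mul(Add(5, z), Add(6, z))), Rational(1, 2)))))
Add(Mul(Mul(0, 2), -149), Function('G')(-6)) = Add(Mul(Mul(0, 2), -149), Add(-2, Mul(Rational(1, 8), Pow(Add(33, Pow(-6, 2), Mul(11, -6)), Rational(1, 2))))) = Add(Mul(0, -149), Add(-2, Mul(Rational(1, 8), Pow(Add(33, 36, -66), Rational(1, 2))))) = Add(0, Add(-2, Mul(Rational(1, 8), Pow(3, Rational(1, 2))))) = Add(-2, Mul(Rational(1, 8), Pow(3, Rational(1, 2))))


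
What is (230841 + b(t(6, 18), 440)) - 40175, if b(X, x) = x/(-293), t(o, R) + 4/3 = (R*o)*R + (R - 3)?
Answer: 55864698/293 ≈ 1.9066e+5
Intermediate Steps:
t(o, R) = -13/3 + R + o*R**2 (t(o, R) = -4/3 + ((R*o)*R + (R - 3)) = -4/3 + (o*R**2 + (-3 + R)) = -4/3 + (-3 + R + o*R**2) = -13/3 + R + o*R**2)
b(X, x) = -x/293 (b(X, x) = x*(-1/293) = -x/293)
(230841 + b(t(6, 18), 440)) - 40175 = (230841 - 1/293*440) - 40175 = (230841 - 440/293) - 40175 = 67635973/293 - 40175 = 55864698/293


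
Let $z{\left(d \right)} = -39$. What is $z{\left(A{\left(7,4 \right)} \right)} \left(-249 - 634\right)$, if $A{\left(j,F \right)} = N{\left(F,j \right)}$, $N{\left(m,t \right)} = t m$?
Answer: $34437$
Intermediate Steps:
$N{\left(m,t \right)} = m t$
$A{\left(j,F \right)} = F j$
$z{\left(A{\left(7,4 \right)} \right)} \left(-249 - 634\right) = - 39 \left(-249 - 634\right) = \left(-39\right) \left(-883\right) = 34437$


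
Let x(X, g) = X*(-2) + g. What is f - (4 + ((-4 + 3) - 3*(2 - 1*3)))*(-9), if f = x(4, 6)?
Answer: 52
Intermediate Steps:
x(X, g) = g - 2*X (x(X, g) = -2*X + g = g - 2*X)
f = -2 (f = 6 - 2*4 = 6 - 8 = -2)
f - (4 + ((-4 + 3) - 3*(2 - 1*3)))*(-9) = -2 - (4 + ((-4 + 3) - 3*(2 - 1*3)))*(-9) = -2 - (4 + (-1 - 3*(2 - 3)))*(-9) = -2 - (4 + (-1 - 3*(-1)))*(-9) = -2 - (4 + (-1 + 3))*(-9) = -2 - (4 + 2)*(-9) = -2 - 1*6*(-9) = -2 - 6*(-9) = -2 + 54 = 52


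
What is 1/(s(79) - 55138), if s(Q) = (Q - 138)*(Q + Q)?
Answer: -1/64460 ≈ -1.5514e-5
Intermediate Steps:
s(Q) = 2*Q*(-138 + Q) (s(Q) = (-138 + Q)*(2*Q) = 2*Q*(-138 + Q))
1/(s(79) - 55138) = 1/(2*79*(-138 + 79) - 55138) = 1/(2*79*(-59) - 55138) = 1/(-9322 - 55138) = 1/(-64460) = -1/64460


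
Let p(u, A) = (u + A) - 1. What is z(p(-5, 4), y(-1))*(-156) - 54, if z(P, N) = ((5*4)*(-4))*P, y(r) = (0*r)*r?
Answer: -25014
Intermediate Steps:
p(u, A) = -1 + A + u (p(u, A) = (A + u) - 1 = -1 + A + u)
y(r) = 0 (y(r) = 0*r = 0)
z(P, N) = -80*P (z(P, N) = (20*(-4))*P = -80*P)
z(p(-5, 4), y(-1))*(-156) - 54 = -80*(-1 + 4 - 5)*(-156) - 54 = -80*(-2)*(-156) - 54 = 160*(-156) - 54 = -24960 - 54 = -25014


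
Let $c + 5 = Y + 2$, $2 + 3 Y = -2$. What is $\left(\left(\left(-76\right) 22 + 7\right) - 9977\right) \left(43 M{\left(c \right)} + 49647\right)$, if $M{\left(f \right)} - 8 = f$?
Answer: $- \frac{1739477788}{3} \approx -5.7983 \cdot 10^{8}$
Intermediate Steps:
$Y = - \frac{4}{3}$ ($Y = - \frac{2}{3} + \frac{1}{3} \left(-2\right) = - \frac{2}{3} - \frac{2}{3} = - \frac{4}{3} \approx -1.3333$)
$c = - \frac{13}{3}$ ($c = -5 + \left(- \frac{4}{3} + 2\right) = -5 + \frac{2}{3} = - \frac{13}{3} \approx -4.3333$)
$M{\left(f \right)} = 8 + f$
$\left(\left(\left(-76\right) 22 + 7\right) - 9977\right) \left(43 M{\left(c \right)} + 49647\right) = \left(\left(\left(-76\right) 22 + 7\right) - 9977\right) \left(43 \left(8 - \frac{13}{3}\right) + 49647\right) = \left(\left(-1672 + 7\right) - 9977\right) \left(43 \cdot \frac{11}{3} + 49647\right) = \left(-1665 - 9977\right) \left(\frac{473}{3} + 49647\right) = \left(-11642\right) \frac{149414}{3} = - \frac{1739477788}{3}$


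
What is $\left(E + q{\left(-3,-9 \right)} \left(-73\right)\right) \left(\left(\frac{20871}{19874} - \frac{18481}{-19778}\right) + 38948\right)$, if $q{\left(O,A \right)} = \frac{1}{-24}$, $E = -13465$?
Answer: $- \frac{154576850252715733}{294800979} \approx -5.2434 \cdot 10^{8}$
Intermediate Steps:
$q{\left(O,A \right)} = - \frac{1}{24}$
$\left(E + q{\left(-3,-9 \right)} \left(-73\right)\right) \left(\left(\frac{20871}{19874} - \frac{18481}{-19778}\right) + 38948\right) = \left(-13465 - - \frac{73}{24}\right) \left(\left(\frac{20871}{19874} - \frac{18481}{-19778}\right) + 38948\right) = \left(-13465 + \frac{73}{24}\right) \left(\left(20871 \cdot \frac{1}{19874} - - \frac{18481}{19778}\right) + 38948\right) = - \frac{323087 \left(\left(\frac{20871}{19874} + \frac{18481}{19778}\right) + 38948\right)}{24} = - \frac{323087 \left(\frac{195019508}{98266993} + 38948\right)}{24} = \left(- \frac{323087}{24}\right) \frac{3827497862872}{98266993} = - \frac{154576850252715733}{294800979}$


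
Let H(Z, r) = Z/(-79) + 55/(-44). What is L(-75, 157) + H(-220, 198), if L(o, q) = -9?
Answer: -2359/316 ≈ -7.4652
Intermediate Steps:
H(Z, r) = -5/4 - Z/79 (H(Z, r) = Z*(-1/79) + 55*(-1/44) = -Z/79 - 5/4 = -5/4 - Z/79)
L(-75, 157) + H(-220, 198) = -9 + (-5/4 - 1/79*(-220)) = -9 + (-5/4 + 220/79) = -9 + 485/316 = -2359/316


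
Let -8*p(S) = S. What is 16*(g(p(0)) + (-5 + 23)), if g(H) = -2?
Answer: 256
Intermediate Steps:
p(S) = -S/8
16*(g(p(0)) + (-5 + 23)) = 16*(-2 + (-5 + 23)) = 16*(-2 + 18) = 16*16 = 256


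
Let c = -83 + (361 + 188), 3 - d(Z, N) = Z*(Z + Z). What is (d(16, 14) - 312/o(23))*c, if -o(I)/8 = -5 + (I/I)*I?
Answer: -708553/3 ≈ -2.3618e+5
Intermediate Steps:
d(Z, N) = 3 - 2*Z² (d(Z, N) = 3 - Z*(Z + Z) = 3 - Z*2*Z = 3 - 2*Z²)
o(I) = 40 - 8*I (o(I) = -8*(-5 + (I/I)*I) = -8*(-5 + 1*I) = -8*(-5 + I) = 40 - 8*I)
c = 466 (c = -83 + 549 = 466)
(d(16, 14) - 312/o(23))*c = ((3 - 2*16²) - 312/(40 - 8*23))*466 = ((3 - 2*256) - 312/(40 - 184))*466 = ((3 - 512) - 312/(-144))*466 = (-509 - 312*(-1/144))*466 = (-509 + 13/6)*466 = -3041/6*466 = -708553/3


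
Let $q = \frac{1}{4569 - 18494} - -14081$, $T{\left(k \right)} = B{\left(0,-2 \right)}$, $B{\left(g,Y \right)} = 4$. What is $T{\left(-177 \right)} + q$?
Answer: $\frac{196133624}{13925} \approx 14085.0$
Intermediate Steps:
$T{\left(k \right)} = 4$
$q = \frac{196077924}{13925}$ ($q = \frac{1}{-13925} + 14081 = - \frac{1}{13925} + 14081 = \frac{196077924}{13925} \approx 14081.0$)
$T{\left(-177 \right)} + q = 4 + \frac{196077924}{13925} = \frac{196133624}{13925}$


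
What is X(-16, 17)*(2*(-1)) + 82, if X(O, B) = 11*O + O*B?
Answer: 978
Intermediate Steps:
X(O, B) = 11*O + B*O
X(-16, 17)*(2*(-1)) + 82 = (-16*(11 + 17))*(2*(-1)) + 82 = -16*28*(-2) + 82 = -448*(-2) + 82 = 896 + 82 = 978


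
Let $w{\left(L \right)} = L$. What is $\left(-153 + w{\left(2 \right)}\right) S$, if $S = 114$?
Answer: $-17214$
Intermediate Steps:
$\left(-153 + w{\left(2 \right)}\right) S = \left(-153 + 2\right) 114 = \left(-151\right) 114 = -17214$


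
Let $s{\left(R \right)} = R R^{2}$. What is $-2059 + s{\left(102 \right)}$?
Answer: $1059149$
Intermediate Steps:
$s{\left(R \right)} = R^{3}$
$-2059 + s{\left(102 \right)} = -2059 + 102^{3} = -2059 + 1061208 = 1059149$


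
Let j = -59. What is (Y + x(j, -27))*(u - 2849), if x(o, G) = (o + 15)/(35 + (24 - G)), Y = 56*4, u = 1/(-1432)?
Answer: -19603290045/30788 ≈ -6.3672e+5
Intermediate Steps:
u = -1/1432 ≈ -0.00069832
Y = 224
x(o, G) = (15 + o)/(59 - G)
(Y + x(j, -27))*(u - 2849) = (224 + (-15 - 1*(-59))/(-59 - 27))*(-1/1432 - 2849) = (224 + (-15 + 59)/(-86))*(-4079769/1432) = (224 - 1/86*44)*(-4079769/1432) = (224 - 22/43)*(-4079769/1432) = (9610/43)*(-4079769/1432) = -19603290045/30788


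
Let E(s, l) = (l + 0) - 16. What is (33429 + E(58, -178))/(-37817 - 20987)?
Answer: -33235/58804 ≈ -0.56518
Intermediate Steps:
E(s, l) = -16 + l (E(s, l) = l - 16 = -16 + l)
(33429 + E(58, -178))/(-37817 - 20987) = (33429 + (-16 - 178))/(-37817 - 20987) = (33429 - 194)/(-58804) = 33235*(-1/58804) = -33235/58804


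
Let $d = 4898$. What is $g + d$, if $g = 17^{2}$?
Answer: $5187$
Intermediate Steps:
$g = 289$
$g + d = 289 + 4898 = 5187$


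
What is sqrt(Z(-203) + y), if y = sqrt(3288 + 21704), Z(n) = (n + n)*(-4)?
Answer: 2*sqrt(406 + sqrt(1562)) ≈ 42.215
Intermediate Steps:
Z(n) = -8*n (Z(n) = (2*n)*(-4) = -8*n)
y = 4*sqrt(1562) (y = sqrt(24992) = 4*sqrt(1562) ≈ 158.09)
sqrt(Z(-203) + y) = sqrt(-8*(-203) + 4*sqrt(1562)) = sqrt(1624 + 4*sqrt(1562))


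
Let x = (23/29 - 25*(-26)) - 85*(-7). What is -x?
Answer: -36128/29 ≈ -1245.8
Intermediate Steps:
x = 36128/29 (x = (23*(1/29) + 650) - 1*(-595) = (23/29 + 650) + 595 = 18873/29 + 595 = 36128/29 ≈ 1245.8)
-x = -1*36128/29 = -36128/29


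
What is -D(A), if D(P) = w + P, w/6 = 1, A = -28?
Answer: 22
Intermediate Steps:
w = 6 (w = 6*1 = 6)
D(P) = 6 + P
-D(A) = -(6 - 28) = -1*(-22) = 22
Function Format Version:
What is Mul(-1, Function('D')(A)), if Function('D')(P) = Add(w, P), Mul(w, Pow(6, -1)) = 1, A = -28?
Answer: 22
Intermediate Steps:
w = 6 (w = Mul(6, 1) = 6)
Function('D')(P) = Add(6, P)
Mul(-1, Function('D')(A)) = Mul(-1, Add(6, -28)) = Mul(-1, -22) = 22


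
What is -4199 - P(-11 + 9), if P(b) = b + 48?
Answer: -4245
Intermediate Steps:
P(b) = 48 + b
-4199 - P(-11 + 9) = -4199 - (48 + (-11 + 9)) = -4199 - (48 - 2) = -4199 - 1*46 = -4199 - 46 = -4245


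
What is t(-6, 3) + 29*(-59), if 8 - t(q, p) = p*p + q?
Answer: -1706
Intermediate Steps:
t(q, p) = 8 - q - p**2 (t(q, p) = 8 - (p*p + q) = 8 - (p**2 + q) = 8 - (q + p**2) = 8 + (-q - p**2) = 8 - q - p**2)
t(-6, 3) + 29*(-59) = (8 - 1*(-6) - 1*3**2) + 29*(-59) = (8 + 6 - 1*9) - 1711 = (8 + 6 - 9) - 1711 = 5 - 1711 = -1706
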